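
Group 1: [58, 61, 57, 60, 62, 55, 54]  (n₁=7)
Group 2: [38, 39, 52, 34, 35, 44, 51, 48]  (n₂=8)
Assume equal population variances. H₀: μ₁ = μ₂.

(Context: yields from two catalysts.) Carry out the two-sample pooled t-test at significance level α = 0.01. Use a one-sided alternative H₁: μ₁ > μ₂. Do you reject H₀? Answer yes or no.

x̄₁=58.143, s₁=3.024, n₁=7
x̄₂=42.625, s₂=7.130, n₂=8
s_p² = [6·3.024² + 7·7.130²]/13 = 31.5948
SE = √(s_p²·(1/7+1/8)) = 2.9091
t = (58.143−42.625)/2.9091 = 5.3342
df = 13
p-value (one-sided, H₁ greater) = 0.00007
At α=0.01: p < α → reject H₀

reject H₀: yes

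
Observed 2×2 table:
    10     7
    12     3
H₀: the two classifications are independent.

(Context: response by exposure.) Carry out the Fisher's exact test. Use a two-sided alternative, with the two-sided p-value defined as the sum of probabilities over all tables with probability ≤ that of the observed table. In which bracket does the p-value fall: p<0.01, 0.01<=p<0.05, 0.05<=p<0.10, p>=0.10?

p-value bracket: p>=0.10

Margins: r₁=17, r₂=15, c₁=22, c₂=10, n=32
p_obs = C(17,10)·C(15,12)/C(32,22); sum pmf over tables with pmf ≤ p_obs
p-value (two-sided) = 0.26545
→ bracket: p>=0.10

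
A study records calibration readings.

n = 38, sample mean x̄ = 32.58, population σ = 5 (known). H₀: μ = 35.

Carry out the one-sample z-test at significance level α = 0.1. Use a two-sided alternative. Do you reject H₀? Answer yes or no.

SE = σ/√n = 5/√38 = 0.8111
z = (x̄−μ₀)/SE = (32.58−35)/0.8111 = -2.9836
p-value (two-sided) = 0.00285
At α=0.1: p < α → reject H₀

reject H₀: yes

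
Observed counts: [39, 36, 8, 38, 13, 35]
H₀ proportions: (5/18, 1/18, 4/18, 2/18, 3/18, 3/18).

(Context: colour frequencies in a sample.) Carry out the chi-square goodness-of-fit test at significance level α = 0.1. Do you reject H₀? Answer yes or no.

reject H₀: yes

n = 169; E_i = n·p_i = [46.94, 9.39, 37.56, 18.78, 28.17, 28.17]
χ² = (39−46.94)²/46.94 + (36−9.39)²/9.39 + (8−37.56)²/37.56 + (38−18.78)²/18.78 + (13−28.17)²/28.17 + (35−28.17)²/28.17 = 129.5302
df = 5
p-value (upper-tail) = 0.00000
At α=0.1: p < α → reject H₀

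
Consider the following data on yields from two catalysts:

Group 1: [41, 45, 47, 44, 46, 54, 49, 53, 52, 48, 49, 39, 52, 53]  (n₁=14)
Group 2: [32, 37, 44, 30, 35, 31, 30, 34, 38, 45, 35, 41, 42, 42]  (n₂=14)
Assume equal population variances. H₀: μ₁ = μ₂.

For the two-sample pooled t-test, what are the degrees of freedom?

degrees of freedom = 26

df = n₁ + n₂ − 2 = 14 + 14 − 2 = 26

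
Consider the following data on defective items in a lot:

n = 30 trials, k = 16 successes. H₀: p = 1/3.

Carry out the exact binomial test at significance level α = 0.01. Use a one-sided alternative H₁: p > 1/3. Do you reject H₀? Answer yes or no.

reject H₀: no

Exact binomial: n=30, k=16, p₀=1/3=0.3333
P(X≥16) from Σ C(n,i)·p₀^i·(1−p₀)^(n−i)
p-value (one-sided, H₁ greater) = 0.01880
At α=0.01: p ≥ α → fail to reject H₀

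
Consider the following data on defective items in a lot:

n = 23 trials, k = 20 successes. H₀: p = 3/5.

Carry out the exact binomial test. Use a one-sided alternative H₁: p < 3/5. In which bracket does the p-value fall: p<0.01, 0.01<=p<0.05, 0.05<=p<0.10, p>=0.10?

p-value bracket: p>=0.10

Exact binomial: n=23, k=20, p₀=3/5=0.6000
P(X≤20) from Σ C(n,i)·p₀^i·(1−p₀)^(n−i)
p-value (one-sided, H₁ less) = 0.99898
→ bracket: p>=0.10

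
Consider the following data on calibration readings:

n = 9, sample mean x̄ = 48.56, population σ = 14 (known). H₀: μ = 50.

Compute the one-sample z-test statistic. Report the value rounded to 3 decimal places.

test statistic = -0.309

SE = σ/√n = 14/√9 = 4.6667
z = (x̄−μ₀)/SE = (48.56−50)/4.6667 = -0.3086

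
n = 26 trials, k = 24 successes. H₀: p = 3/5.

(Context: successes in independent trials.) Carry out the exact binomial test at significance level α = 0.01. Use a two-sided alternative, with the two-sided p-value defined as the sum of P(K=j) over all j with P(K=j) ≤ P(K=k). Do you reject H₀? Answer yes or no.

reject H₀: yes

Exact binomial: n=26, k=24, p₀=3/5=0.6000
P(X=j) = C(n,j)·p₀^j·(1−p₀)^(n−j); p = Σ P(X=j) over j with P(X=j) ≤ P(X=24)
p-value (two-sided) = 0.00042
At α=0.01: p < α → reject H₀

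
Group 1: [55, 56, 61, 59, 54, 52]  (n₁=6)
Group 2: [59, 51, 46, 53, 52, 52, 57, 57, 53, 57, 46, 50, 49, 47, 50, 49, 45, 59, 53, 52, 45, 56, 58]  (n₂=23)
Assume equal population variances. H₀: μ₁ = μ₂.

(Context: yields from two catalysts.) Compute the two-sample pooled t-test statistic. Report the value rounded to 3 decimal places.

x̄₁=56.167, s₁=3.312, n₁=6
x̄₂=52.000, s₂=4.523, n₂=23
s_p² = [5·3.312² + 22·4.523²]/27 = 18.6975
SE = √(s_p²·(1/6+1/23)) = 1.9822
t = (56.167−52.000)/1.9822 = 2.1020
df = 27

test statistic = 2.102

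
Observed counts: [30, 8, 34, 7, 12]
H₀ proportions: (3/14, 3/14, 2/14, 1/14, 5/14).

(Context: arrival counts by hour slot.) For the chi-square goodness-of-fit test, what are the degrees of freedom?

degrees of freedom = 4

df = k − 1 = 5 − 1 = 4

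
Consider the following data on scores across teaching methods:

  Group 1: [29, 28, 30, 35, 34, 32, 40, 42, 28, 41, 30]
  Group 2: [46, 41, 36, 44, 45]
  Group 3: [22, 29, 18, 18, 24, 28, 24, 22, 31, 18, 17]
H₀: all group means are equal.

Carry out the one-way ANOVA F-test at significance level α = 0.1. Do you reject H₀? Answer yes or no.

reject H₀: yes

Group means [33.55, 42.40, 22.82], grand mean 30.815
SSB = Σnᵢ(x̄ᵢ−x̄)² = 1456.510; SSW = ΣΣ(x−x̄ᵢ)² = 585.564
MSB = 1456.510/2 = 728.2552; MSW = 585.564/24 = 24.3985
F = MSB/MSW = 29.8484
df = (2, 24)
p-value (upper-tail) = 0.00000
At α=0.1: p < α → reject H₀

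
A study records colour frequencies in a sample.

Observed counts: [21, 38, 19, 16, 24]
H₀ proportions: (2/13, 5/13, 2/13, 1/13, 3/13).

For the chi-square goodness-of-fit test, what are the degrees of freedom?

degrees of freedom = 4

df = k − 1 = 5 − 1 = 4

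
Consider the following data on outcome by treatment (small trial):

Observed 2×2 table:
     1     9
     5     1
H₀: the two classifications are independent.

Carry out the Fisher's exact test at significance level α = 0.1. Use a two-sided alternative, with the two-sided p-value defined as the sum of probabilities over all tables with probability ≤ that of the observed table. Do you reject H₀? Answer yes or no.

Margins: r₁=10, r₂=6, c₁=6, c₂=10, n=16
p_obs = C(10,1)·C(6,5)/C(16,6); sum pmf over tables with pmf ≤ p_obs
p-value (two-sided) = 0.00762
At α=0.1: p < α → reject H₀

reject H₀: yes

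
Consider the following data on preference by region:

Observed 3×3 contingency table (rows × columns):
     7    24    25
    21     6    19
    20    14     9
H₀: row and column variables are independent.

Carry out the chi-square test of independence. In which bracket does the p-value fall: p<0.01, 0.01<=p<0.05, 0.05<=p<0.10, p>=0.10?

Row totals [56, 46, 43], col totals [48, 44, 53], n=145
χ² = (7−18.54)²/18.54 + (24−16.99)²/16.99 + (25−20.47)²/20.47 + (21−15.23)²/15.23 + (6−13.96)²/13.96 + (19−16.81)²/16.81 + (20−14.23)²/14.23 + (14−13.05)²/13.05 + (9−15.72)²/15.72 = 23.3590
df = 4
p-value (upper-tail) = 0.00011
→ bracket: p<0.01

p-value bracket: p<0.01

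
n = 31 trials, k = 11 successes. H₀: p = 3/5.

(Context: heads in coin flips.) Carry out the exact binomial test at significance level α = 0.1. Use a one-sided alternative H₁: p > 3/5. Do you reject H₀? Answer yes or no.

Exact binomial: n=31, k=11, p₀=3/5=0.6000
P(X≥11) from Σ C(n,i)·p₀^i·(1−p₀)^(n−i)
p-value (one-sided, H₁ greater) = 0.99834
At α=0.1: p ≥ α → fail to reject H₀

reject H₀: no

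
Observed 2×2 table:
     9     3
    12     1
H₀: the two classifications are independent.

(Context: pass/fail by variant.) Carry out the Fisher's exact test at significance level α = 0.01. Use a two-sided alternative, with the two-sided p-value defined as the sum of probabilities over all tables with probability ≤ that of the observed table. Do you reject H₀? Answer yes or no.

Margins: r₁=12, r₂=13, c₁=21, c₂=4, n=25
p_obs = C(12,9)·C(13,12)/C(25,21); sum pmf over tables with pmf ≤ p_obs
p-value (two-sided) = 0.32174
At α=0.01: p ≥ α → fail to reject H₀

reject H₀: no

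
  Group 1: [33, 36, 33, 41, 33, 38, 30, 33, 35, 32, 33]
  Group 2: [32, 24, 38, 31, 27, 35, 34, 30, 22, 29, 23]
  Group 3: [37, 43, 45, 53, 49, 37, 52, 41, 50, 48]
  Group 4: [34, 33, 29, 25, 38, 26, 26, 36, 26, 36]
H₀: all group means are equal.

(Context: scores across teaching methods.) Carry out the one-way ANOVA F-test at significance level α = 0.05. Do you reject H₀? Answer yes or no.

Group means [34.27, 29.55, 45.50, 30.90], grand mean 34.905
SSB = Σnᵢ(x̄ᵢ−x̄)² = 1603.310; SSW = ΣΣ(x−x̄ᵢ)² = 896.309
MSB = 1603.310/3 = 534.4367; MSW = 896.309/38 = 23.5871
F = MSB/MSW = 22.6580
df = (3, 38)
p-value (upper-tail) = 0.00000
At α=0.05: p < α → reject H₀

reject H₀: yes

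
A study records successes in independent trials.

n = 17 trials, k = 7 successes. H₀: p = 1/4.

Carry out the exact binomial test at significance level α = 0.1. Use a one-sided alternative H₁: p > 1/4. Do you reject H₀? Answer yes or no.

Exact binomial: n=17, k=7, p₀=1/4=0.2500
P(X≥7) from Σ C(n,i)·p₀^i·(1−p₀)^(n−i)
p-value (one-sided, H₁ greater) = 0.10708
At α=0.1: p ≥ α → fail to reject H₀

reject H₀: no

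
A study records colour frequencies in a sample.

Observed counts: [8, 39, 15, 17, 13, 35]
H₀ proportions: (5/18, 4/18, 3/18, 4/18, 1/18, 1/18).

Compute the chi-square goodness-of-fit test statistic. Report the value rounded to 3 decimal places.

test statistic = 147.153

n = 127; E_i = n·p_i = [35.28, 28.22, 21.17, 28.22, 7.06, 7.06]
χ² = (8−35.28)²/35.28 + (39−28.22)²/28.22 + (15−21.17)²/21.17 + (17−28.22)²/28.22 + (13−7.06)²/7.06 + (35−7.06)²/7.06 = 147.1528
df = 5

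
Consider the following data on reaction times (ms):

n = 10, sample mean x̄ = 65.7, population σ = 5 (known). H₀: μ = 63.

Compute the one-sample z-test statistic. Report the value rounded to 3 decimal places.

test statistic = 1.708

SE = σ/√n = 5/√10 = 1.5811
z = (x̄−μ₀)/SE = (65.7−63)/1.5811 = 1.7076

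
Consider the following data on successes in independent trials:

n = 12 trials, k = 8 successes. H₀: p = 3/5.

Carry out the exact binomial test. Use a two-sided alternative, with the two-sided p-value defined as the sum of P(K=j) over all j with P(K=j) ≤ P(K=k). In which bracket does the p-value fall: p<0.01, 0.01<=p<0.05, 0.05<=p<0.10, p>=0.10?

Exact binomial: n=12, k=8, p₀=3/5=0.6000
P(X=j) = C(n,j)·p₀^j·(1−p₀)^(n−j); p = Σ P(X=j) over j with P(X=j) ≤ P(X=8)
p-value (two-sided) = 0.77297
→ bracket: p>=0.10

p-value bracket: p>=0.10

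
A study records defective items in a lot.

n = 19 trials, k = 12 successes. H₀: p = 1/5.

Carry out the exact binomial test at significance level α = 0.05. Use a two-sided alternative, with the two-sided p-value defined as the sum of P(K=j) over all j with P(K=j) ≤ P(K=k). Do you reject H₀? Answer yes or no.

reject H₀: yes

Exact binomial: n=19, k=12, p₀=1/5=0.2000
P(X=j) = C(n,j)·p₀^j·(1−p₀)^(n−j); p = Σ P(X=j) over j with P(X=j) ≤ P(X=12)
p-value (two-sided) = 0.00005
At α=0.05: p < α → reject H₀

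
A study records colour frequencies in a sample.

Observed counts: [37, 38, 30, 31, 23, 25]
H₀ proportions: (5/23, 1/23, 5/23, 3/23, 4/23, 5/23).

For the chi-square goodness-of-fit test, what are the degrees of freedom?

degrees of freedom = 5

df = k − 1 = 6 − 1 = 5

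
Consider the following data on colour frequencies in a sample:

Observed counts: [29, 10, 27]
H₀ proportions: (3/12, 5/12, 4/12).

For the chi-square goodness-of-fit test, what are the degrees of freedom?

df = k − 1 = 3 − 1 = 2

degrees of freedom = 2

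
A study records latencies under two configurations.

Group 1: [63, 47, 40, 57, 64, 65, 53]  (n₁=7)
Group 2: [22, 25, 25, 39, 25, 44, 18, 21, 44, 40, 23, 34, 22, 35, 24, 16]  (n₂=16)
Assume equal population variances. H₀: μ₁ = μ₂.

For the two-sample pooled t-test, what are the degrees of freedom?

df = n₁ + n₂ − 2 = 7 + 16 − 2 = 21

degrees of freedom = 21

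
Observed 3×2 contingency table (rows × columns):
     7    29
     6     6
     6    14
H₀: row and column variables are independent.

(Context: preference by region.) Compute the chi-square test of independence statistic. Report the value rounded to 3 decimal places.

Row totals [36, 12, 20], col totals [19, 49], n=68
χ² = (7−10.06)²/10.06 + (29−25.94)²/25.94 + (6−3.35)²/3.35 + (6−8.65)²/8.65 + (6−5.59)²/5.59 + (14−14.41)²/14.41 = 4.2331
df = 2

test statistic = 4.233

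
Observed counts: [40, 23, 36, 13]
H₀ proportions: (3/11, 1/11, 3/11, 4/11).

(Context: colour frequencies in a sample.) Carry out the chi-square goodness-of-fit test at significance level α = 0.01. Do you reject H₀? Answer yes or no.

n = 112; E_i = n·p_i = [30.55, 10.18, 30.55, 40.73]
χ² = (40−30.55)²/30.55 + (23−10.18)²/10.18 + (36−30.55)²/30.55 + (13−40.73)²/40.73 = 38.9144
df = 3
p-value (upper-tail) = 0.00000
At α=0.01: p < α → reject H₀

reject H₀: yes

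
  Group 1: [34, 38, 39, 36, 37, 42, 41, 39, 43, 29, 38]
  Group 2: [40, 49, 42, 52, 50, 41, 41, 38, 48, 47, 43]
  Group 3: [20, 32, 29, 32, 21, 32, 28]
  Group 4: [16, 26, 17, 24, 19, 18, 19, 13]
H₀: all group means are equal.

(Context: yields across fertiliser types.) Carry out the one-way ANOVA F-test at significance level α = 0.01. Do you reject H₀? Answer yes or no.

reject H₀: yes

Group means [37.82, 44.64, 27.71, 19.00], grand mean 33.865
SSB = Σnᵢ(x̄ᵢ−x̄)² = 3480.714; SSW = ΣΣ(x−x̄ᵢ)² = 659.610
MSB = 3480.714/3 = 1160.2380; MSW = 659.610/33 = 19.9882
F = MSB/MSW = 58.0462
df = (3, 33)
p-value (upper-tail) = 0.00000
At α=0.01: p < α → reject H₀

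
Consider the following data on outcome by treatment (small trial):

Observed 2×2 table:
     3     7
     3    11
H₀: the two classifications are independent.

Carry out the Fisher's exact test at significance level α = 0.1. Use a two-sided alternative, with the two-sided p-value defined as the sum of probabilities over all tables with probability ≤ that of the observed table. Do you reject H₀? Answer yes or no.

Margins: r₁=10, r₂=14, c₁=6, c₂=18, n=24
p_obs = C(10,3)·C(14,3)/C(24,6); sum pmf over tables with pmf ≤ p_obs
p-value (two-sided) = 0.66533
At α=0.1: p ≥ α → fail to reject H₀

reject H₀: no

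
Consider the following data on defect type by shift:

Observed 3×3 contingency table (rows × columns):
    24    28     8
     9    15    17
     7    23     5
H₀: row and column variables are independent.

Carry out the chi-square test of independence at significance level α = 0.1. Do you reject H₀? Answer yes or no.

Row totals [60, 41, 35], col totals [40, 66, 30], n=136
χ² = (24−17.65)²/17.65 + (28−29.12)²/29.12 + (8−13.24)²/13.24 + (9−12.06)²/12.06 + (15−19.90)²/19.90 + (17−9.04)²/9.04 + (7−10.29)²/10.29 + (23−16.99)²/16.99 + (5−7.72)²/7.72 = 17.5232
df = 4
p-value (upper-tail) = 0.00153
At α=0.1: p < α → reject H₀

reject H₀: yes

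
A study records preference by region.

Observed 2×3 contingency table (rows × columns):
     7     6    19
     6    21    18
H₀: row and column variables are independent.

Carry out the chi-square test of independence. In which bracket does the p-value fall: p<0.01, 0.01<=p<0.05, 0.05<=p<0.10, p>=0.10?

p-value bracket: 0.01<=p<0.05

Row totals [32, 45], col totals [13, 27, 37], n=77
χ² = (7−5.40)²/5.40 + (6−11.22)²/11.22 + (19−15.38)²/15.38 + (6−7.60)²/7.60 + (21−15.78)²/15.78 + (18−21.62)²/21.62 = 6.4256
df = 2
p-value (upper-tail) = 0.04024
→ bracket: 0.01<=p<0.05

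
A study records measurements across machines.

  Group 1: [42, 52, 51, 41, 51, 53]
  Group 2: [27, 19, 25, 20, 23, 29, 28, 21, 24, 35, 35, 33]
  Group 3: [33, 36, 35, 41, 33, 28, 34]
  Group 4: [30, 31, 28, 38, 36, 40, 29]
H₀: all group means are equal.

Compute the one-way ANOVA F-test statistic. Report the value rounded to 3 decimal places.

Group means [48.33, 26.58, 34.29, 33.14], grand mean 33.781
SSB = Σnᵢ(x̄ᵢ−x̄)² = 1896.933; SSW = ΣΣ(x−x̄ᵢ)² = 716.536
MSB = 1896.933/3 = 632.3110; MSW = 716.536/28 = 25.5906
F = MSB/MSW = 24.7088
df = (3, 28)

test statistic = 24.709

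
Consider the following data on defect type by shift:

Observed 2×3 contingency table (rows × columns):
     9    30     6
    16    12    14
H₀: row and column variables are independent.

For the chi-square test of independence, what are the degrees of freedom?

degrees of freedom = 2

df = (r−1)(c−1) = (2−1)·(3−1) = 2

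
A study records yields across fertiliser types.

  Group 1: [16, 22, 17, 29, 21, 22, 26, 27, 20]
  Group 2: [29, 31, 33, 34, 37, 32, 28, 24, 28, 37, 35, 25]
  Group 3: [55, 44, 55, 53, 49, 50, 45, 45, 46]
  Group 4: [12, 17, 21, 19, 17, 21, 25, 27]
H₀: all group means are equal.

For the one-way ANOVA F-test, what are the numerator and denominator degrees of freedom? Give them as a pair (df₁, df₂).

degrees of freedom = [3, 34]

k = 4 groups, N = 38 total
df = (k−1, N−k) = (4−1, 38−4) = (3, 34)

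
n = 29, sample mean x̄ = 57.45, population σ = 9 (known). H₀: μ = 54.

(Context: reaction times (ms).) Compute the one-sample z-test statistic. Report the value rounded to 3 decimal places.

test statistic = 2.064

SE = σ/√n = 9/√29 = 1.6713
z = (x̄−μ₀)/SE = (57.45−54)/1.6713 = 2.0643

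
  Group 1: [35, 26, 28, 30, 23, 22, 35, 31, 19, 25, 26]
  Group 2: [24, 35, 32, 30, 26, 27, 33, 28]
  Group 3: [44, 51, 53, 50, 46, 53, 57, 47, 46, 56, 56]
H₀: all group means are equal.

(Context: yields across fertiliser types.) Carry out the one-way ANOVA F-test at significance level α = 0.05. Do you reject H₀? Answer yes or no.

reject H₀: yes

Group means [27.27, 29.38, 50.82], grand mean 36.467
SSB = Σnᵢ(x̄ᵢ−x̄)² = 3597.773; SSW = ΣΣ(x−x̄ᵢ)² = 573.693
MSB = 3597.773/2 = 1798.8867; MSW = 573.693/27 = 21.2479
F = MSB/MSW = 84.6619
df = (2, 27)
p-value (upper-tail) = 0.00000
At α=0.05: p < α → reject H₀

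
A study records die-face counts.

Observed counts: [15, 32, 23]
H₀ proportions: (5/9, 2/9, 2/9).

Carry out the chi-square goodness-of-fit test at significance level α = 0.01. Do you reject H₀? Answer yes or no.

n = 70; E_i = n·p_i = [38.89, 15.56, 15.56]
χ² = (15−38.89)²/38.89 + (32−15.56)²/15.56 + (23−15.56)²/15.56 = 35.6214
df = 2
p-value (upper-tail) = 0.00000
At α=0.01: p < α → reject H₀

reject H₀: yes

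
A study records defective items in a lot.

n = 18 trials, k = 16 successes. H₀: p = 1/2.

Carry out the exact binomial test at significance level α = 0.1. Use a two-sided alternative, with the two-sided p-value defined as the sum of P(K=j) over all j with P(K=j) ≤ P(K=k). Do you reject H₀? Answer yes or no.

Exact binomial: n=18, k=16, p₀=1/2=0.5000
P(X=j) = C(n,j)·p₀^j·(1−p₀)^(n−j); p = Σ P(X=j) over j with P(X=j) ≤ P(X=16)
p-value (two-sided) = 0.00131
At α=0.1: p < α → reject H₀

reject H₀: yes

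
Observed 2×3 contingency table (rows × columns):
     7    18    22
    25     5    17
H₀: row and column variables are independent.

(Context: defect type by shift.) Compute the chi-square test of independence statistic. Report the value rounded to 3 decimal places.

test statistic = 18.114

Row totals [47, 47], col totals [32, 23, 39], n=94
χ² = (7−16.00)²/16.00 + (18−11.50)²/11.50 + (22−19.50)²/19.50 + (25−16.00)²/16.00 + (5−11.50)²/11.50 + (17−19.50)²/19.50 = 18.1139
df = 2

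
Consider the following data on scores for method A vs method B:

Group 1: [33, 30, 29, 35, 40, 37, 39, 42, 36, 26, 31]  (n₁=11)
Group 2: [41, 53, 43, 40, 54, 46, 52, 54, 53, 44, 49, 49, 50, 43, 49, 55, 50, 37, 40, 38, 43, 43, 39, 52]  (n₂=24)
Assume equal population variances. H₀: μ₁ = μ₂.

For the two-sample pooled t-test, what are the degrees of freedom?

degrees of freedom = 33

df = n₁ + n₂ − 2 = 11 + 24 − 2 = 33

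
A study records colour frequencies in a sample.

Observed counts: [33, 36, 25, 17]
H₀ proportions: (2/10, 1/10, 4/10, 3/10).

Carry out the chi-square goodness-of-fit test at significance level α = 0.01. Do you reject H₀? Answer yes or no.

n = 111; E_i = n·p_i = [22.20, 11.10, 44.40, 33.30]
χ² = (33−22.20)²/22.20 + (36−11.10)²/11.10 + (25−44.40)²/44.40 + (17−33.30)²/33.30 = 77.5661
df = 3
p-value (upper-tail) = 0.00000
At α=0.01: p < α → reject H₀

reject H₀: yes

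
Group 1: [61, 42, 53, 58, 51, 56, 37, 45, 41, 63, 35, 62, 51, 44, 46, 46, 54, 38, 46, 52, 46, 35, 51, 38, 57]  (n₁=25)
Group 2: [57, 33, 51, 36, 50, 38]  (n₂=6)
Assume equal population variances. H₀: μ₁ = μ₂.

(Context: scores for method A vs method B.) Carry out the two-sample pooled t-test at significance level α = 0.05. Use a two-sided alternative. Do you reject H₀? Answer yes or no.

reject H₀: no

x̄₁=48.320, s₁=8.469, n₁=25
x̄₂=44.167, s₂=9.745, n₂=6
s_p² = [24·8.469² + 5·9.745²]/29 = 75.7336
SE = √(s_p²·(1/25+1/6)) = 3.9562
t = (48.320−44.167)/3.9562 = 1.0498
df = 29
p-value (two-sided) = 0.30247
At α=0.05: p ≥ α → fail to reject H₀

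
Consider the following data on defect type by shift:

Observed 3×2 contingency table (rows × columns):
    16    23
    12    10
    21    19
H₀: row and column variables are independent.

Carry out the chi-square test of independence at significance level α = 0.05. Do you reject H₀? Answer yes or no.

Row totals [39, 22, 40], col totals [49, 52], n=101
χ² = (16−18.92)²/18.92 + (23−20.08)²/20.08 + (12−10.67)²/10.67 + (10−11.33)²/11.33 + (21−19.41)²/19.41 + (19−20.59)²/20.59 = 1.4504
df = 2
p-value (upper-tail) = 0.48423
At α=0.05: p ≥ α → fail to reject H₀

reject H₀: no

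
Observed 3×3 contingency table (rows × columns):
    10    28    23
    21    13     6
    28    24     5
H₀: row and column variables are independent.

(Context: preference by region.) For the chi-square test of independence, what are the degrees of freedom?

df = (r−1)(c−1) = (3−1)·(3−1) = 4

degrees of freedom = 4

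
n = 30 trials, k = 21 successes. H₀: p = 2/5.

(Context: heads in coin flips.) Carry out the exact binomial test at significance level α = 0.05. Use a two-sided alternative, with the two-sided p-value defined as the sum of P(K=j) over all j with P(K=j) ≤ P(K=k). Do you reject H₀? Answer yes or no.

reject H₀: yes

Exact binomial: n=30, k=21, p₀=2/5=0.4000
P(X=j) = C(n,j)·p₀^j·(1−p₀)^(n−j); p = Σ P(X=j) over j with P(X=j) ≤ P(X=21)
p-value (two-sided) = 0.00117
At α=0.05: p < α → reject H₀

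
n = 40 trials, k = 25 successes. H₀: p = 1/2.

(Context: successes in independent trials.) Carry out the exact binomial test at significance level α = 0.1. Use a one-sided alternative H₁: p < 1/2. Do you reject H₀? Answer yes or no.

Exact binomial: n=40, k=25, p₀=1/2=0.5000
P(X≤25) from Σ C(n,i)·p₀^i·(1−p₀)^(n−i)
p-value (one-sided, H₁ less) = 0.95965
At α=0.1: p ≥ α → fail to reject H₀

reject H₀: no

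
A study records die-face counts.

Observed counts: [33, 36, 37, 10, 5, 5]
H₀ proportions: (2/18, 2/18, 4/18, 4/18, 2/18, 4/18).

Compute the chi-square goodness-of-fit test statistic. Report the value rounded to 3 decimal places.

n = 126; E_i = n·p_i = [14.00, 14.00, 28.00, 28.00, 14.00, 28.00]
χ² = (33−14.00)²/14.00 + (36−14.00)²/14.00 + (37−28.00)²/28.00 + (10−28.00)²/28.00 + (5−14.00)²/14.00 + (5−28.00)²/28.00 = 99.5000
df = 5

test statistic = 99.500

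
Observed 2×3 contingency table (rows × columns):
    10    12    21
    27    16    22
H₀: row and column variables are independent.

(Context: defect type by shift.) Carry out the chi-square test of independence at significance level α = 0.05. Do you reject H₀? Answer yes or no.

reject H₀: no

Row totals [43, 65], col totals [37, 28, 43], n=108
χ² = (10−14.73)²/14.73 + (12−11.15)²/11.15 + (21−17.12)²/17.12 + (27−22.27)²/22.27 + (16−16.85)²/16.85 + (22−25.88)²/25.88 = 4.0939
df = 2
p-value (upper-tail) = 0.12913
At α=0.05: p ≥ α → fail to reject H₀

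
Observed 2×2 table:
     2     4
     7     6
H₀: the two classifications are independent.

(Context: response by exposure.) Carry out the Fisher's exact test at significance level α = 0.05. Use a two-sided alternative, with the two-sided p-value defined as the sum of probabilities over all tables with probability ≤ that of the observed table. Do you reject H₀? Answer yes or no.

reject H₀: no

Margins: r₁=6, r₂=13, c₁=9, c₂=10, n=19
p_obs = C(6,2)·C(13,7)/C(19,9); sum pmf over tables with pmf ≤ p_obs
p-value (two-sided) = 0.62848
At α=0.05: p ≥ α → fail to reject H₀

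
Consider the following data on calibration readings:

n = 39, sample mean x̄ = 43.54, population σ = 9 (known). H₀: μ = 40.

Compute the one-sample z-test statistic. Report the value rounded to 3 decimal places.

test statistic = 2.456

SE = σ/√n = 9/√39 = 1.4412
z = (x̄−μ₀)/SE = (43.54−40)/1.4412 = 2.4564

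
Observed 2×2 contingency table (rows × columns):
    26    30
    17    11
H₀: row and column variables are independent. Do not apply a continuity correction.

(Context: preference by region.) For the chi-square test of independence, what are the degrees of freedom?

df = (r−1)(c−1) = (2−1)·(2−1) = 1

degrees of freedom = 1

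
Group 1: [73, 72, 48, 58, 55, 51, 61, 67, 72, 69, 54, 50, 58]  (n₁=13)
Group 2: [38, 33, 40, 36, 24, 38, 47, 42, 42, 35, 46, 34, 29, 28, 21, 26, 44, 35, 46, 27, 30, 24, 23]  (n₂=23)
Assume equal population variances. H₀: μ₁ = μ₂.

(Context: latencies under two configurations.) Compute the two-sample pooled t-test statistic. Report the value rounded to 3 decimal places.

test statistic = 9.011

x̄₁=60.615, s₁=9.023, n₁=13
x̄₂=34.261, s₂=8.086, n₂=23
s_p² = [12·9.023² + 22·8.086²]/34 = 71.0445
SE = √(s_p²·(1/13+1/23)) = 2.9247
t = (60.615−34.261)/2.9247 = 9.0110
df = 34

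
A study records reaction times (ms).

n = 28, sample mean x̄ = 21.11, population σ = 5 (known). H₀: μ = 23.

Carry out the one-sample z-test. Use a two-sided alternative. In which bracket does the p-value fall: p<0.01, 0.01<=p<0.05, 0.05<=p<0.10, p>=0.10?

SE = σ/√n = 5/√28 = 0.9449
z = (x̄−μ₀)/SE = (21.11−23)/0.9449 = -2.0002
p-value (two-sided) = 0.04548
→ bracket: 0.01<=p<0.05

p-value bracket: 0.01<=p<0.05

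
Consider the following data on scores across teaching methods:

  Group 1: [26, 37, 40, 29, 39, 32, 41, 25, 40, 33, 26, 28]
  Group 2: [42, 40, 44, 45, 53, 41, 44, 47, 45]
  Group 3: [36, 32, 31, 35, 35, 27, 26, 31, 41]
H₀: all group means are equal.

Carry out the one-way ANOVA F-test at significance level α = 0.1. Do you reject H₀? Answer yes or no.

Group means [33.00, 44.56, 32.67], grand mean 36.367
SSB = Σnᵢ(x̄ᵢ−x̄)² = 862.744; SSW = ΣΣ(x−x̄ᵢ)² = 710.222
MSB = 862.744/2 = 431.3722; MSW = 710.222/27 = 26.3045
F = MSB/MSW = 16.3992
df = (2, 27)
p-value (upper-tail) = 0.00002
At α=0.1: p < α → reject H₀

reject H₀: yes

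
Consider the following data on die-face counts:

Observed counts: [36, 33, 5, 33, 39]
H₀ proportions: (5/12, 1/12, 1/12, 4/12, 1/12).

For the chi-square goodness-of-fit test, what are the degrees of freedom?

df = k − 1 = 5 − 1 = 4

degrees of freedom = 4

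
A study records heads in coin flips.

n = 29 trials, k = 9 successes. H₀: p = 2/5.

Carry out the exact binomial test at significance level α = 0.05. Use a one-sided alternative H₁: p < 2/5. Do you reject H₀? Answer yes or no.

reject H₀: no

Exact binomial: n=29, k=9, p₀=2/5=0.4000
P(X≤9) from Σ C(n,i)·p₀^i·(1−p₀)^(n−i)
p-value (one-sided, H₁ less) = 0.21468
At α=0.05: p ≥ α → fail to reject H₀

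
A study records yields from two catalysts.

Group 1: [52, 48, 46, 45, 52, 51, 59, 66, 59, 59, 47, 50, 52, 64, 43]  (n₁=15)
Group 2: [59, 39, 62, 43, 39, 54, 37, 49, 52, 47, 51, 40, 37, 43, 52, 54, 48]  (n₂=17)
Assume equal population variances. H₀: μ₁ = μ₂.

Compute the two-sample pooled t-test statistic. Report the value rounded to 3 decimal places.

test statistic = 2.088

x̄₁=52.867, s₁=7.009, n₁=15
x̄₂=47.412, s₂=7.682, n₂=17
s_p² = [14·7.009² + 16·7.682²]/30 = 54.3950
SE = √(s_p²·(1/15+1/17)) = 2.6127
t = (52.867−47.412)/2.6127 = 2.0879
df = 30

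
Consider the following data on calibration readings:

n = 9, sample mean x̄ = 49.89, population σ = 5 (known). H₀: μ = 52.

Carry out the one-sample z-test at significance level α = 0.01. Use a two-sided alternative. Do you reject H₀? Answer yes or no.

reject H₀: no

SE = σ/√n = 5/√9 = 1.6667
z = (x̄−μ₀)/SE = (49.89−52)/1.6667 = -1.2660
p-value (two-sided) = 0.20551
At α=0.01: p ≥ α → fail to reject H₀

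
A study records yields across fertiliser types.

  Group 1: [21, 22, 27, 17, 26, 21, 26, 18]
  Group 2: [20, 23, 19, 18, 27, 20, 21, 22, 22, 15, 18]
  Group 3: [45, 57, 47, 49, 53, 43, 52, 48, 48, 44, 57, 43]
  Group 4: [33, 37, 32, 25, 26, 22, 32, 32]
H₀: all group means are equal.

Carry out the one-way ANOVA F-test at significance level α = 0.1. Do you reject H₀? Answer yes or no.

reject H₀: yes

Group means [22.25, 20.45, 48.83, 29.88], grand mean 31.487
SSB = Σnᵢ(x̄ᵢ−x̄)² = 5652.975; SSW = ΣΣ(x−x̄ᵢ)² = 644.769
MSB = 5652.975/3 = 1884.3249; MSW = 644.769/35 = 18.4220
F = MSB/MSW = 102.2868
df = (3, 35)
p-value (upper-tail) = 0.00000
At α=0.1: p < α → reject H₀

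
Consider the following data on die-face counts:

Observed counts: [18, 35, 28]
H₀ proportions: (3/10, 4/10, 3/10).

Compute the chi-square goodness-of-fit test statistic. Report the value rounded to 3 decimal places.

test statistic = 2.405

n = 81; E_i = n·p_i = [24.30, 32.40, 24.30]
χ² = (18−24.30)²/24.30 + (35−32.40)²/32.40 + (28−24.30)²/24.30 = 2.4053
df = 2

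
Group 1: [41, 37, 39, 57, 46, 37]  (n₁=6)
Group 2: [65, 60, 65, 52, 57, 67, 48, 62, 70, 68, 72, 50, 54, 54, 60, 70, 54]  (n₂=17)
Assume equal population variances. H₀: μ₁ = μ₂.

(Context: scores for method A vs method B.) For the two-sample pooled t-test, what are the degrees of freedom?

df = n₁ + n₂ − 2 = 6 + 17 − 2 = 21

degrees of freedom = 21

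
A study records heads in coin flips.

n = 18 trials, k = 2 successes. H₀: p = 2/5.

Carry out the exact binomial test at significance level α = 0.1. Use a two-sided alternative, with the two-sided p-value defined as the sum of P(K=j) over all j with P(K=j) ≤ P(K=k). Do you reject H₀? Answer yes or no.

Exact binomial: n=18, k=2, p₀=2/5=0.4000
P(X=j) = C(n,j)·p₀^j·(1−p₀)^(n−j); p = Σ P(X=j) over j with P(X=j) ≤ P(X=2)
p-value (two-sided) = 0.01398
At α=0.1: p < α → reject H₀

reject H₀: yes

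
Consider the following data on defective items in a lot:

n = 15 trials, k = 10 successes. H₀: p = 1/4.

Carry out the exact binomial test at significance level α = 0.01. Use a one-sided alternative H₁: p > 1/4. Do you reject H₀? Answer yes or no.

Exact binomial: n=15, k=10, p₀=1/4=0.2500
P(X≥10) from Σ C(n,i)·p₀^i·(1−p₀)^(n−i)
p-value (one-sided, H₁ greater) = 0.00079
At α=0.01: p < α → reject H₀

reject H₀: yes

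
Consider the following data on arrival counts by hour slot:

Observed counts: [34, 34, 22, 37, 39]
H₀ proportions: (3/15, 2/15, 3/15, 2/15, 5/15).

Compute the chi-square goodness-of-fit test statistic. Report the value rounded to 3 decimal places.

n = 166; E_i = n·p_i = [33.20, 22.13, 33.20, 22.13, 55.33]
χ² = (34−33.20)²/33.20 + (34−22.13)²/22.13 + (22−33.20)²/33.20 + (37−22.13)²/22.13 + (39−55.33)²/55.33 = 24.9669
df = 4

test statistic = 24.967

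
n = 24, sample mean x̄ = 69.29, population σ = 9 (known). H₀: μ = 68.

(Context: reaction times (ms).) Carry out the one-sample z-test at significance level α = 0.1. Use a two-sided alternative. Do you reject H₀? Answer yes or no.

reject H₀: no

SE = σ/√n = 9/√24 = 1.8371
z = (x̄−μ₀)/SE = (69.29−68)/1.8371 = 0.7022
p-value (two-sided) = 0.48256
At α=0.1: p ≥ α → fail to reject H₀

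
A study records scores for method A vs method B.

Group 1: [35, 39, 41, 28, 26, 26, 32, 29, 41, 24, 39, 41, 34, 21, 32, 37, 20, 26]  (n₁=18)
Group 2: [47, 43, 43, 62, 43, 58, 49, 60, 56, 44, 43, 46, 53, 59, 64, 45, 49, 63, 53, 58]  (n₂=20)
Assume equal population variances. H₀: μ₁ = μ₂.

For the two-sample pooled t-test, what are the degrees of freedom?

degrees of freedom = 36

df = n₁ + n₂ − 2 = 18 + 20 − 2 = 36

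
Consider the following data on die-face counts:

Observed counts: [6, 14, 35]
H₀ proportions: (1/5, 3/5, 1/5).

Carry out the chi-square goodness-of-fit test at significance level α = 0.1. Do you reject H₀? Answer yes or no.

n = 55; E_i = n·p_i = [11.00, 33.00, 11.00]
χ² = (6−11.00)²/11.00 + (14−33.00)²/33.00 + (35−11.00)²/11.00 = 65.5758
df = 2
p-value (upper-tail) = 0.00000
At α=0.1: p < α → reject H₀

reject H₀: yes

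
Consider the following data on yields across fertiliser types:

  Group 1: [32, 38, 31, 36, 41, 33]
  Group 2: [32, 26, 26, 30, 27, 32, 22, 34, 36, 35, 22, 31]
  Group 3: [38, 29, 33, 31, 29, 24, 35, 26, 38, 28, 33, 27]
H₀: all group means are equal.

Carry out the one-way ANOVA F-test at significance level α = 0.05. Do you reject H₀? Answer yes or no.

Group means [35.17, 29.42, 30.92], grand mean 31.167
SSB = Σnᵢ(x̄ᵢ−x̄)² = 133.500; SSW = ΣΣ(x−x̄ᵢ)² = 554.667
MSB = 133.500/2 = 66.7500; MSW = 554.667/27 = 20.5432
F = MSB/MSW = 3.2492
df = (2, 27)
p-value (upper-tail) = 0.05440
At α=0.05: p ≥ α → fail to reject H₀

reject H₀: no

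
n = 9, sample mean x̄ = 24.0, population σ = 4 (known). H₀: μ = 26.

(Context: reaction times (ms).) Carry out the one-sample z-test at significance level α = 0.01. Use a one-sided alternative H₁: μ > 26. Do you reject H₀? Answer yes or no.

SE = σ/√n = 4/√9 = 1.3333
z = (x̄−μ₀)/SE = (24.0−26)/1.3333 = -1.5000
p-value (one-sided, H₁ greater) = 0.93319
At α=0.01: p ≥ α → fail to reject H₀

reject H₀: no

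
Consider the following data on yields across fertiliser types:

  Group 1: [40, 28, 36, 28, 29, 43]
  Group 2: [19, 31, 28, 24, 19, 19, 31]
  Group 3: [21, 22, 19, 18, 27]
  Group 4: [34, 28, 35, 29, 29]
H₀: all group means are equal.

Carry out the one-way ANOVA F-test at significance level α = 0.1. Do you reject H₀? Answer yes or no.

reject H₀: yes

Group means [34.00, 24.43, 21.40, 31.00], grand mean 27.696
SSB = Σnᵢ(x̄ᵢ−x̄)² = 565.955; SSW = ΣΣ(x−x̄ᵢ)² = 496.914
MSB = 565.955/3 = 188.6518; MSW = 496.914/19 = 26.1534
F = MSB/MSW = 7.2133
df = (3, 19)
p-value (upper-tail) = 0.00200
At α=0.1: p < α → reject H₀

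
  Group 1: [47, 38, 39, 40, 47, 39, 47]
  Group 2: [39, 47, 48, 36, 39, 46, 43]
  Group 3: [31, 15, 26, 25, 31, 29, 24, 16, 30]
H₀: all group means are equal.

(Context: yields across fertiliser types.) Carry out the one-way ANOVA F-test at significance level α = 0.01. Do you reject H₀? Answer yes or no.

Group means [42.43, 42.57, 25.22], grand mean 35.739
SSB = Σnᵢ(x̄ᵢ−x̄)² = 1635.451; SSW = ΣΣ(x−x̄ᵢ)² = 536.984
MSB = 1635.451/2 = 817.7253; MSW = 536.984/20 = 26.8492
F = MSB/MSW = 30.4562
df = (2, 20)
p-value (upper-tail) = 0.00000
At α=0.01: p < α → reject H₀

reject H₀: yes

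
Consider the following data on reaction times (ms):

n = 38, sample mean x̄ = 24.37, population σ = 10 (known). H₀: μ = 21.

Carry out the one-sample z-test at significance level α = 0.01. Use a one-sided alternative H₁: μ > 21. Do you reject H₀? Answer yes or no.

reject H₀: no

SE = σ/√n = 10/√38 = 1.6222
z = (x̄−μ₀)/SE = (24.37−21)/1.6222 = 2.0774
p-value (one-sided, H₁ greater) = 0.01888
At α=0.01: p ≥ α → fail to reject H₀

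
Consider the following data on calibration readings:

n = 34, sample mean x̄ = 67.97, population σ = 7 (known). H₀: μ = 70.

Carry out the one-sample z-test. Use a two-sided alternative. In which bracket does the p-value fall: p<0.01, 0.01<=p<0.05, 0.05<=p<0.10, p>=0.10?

p-value bracket: 0.05<=p<0.10

SE = σ/√n = 7/√34 = 1.2005
z = (x̄−μ₀)/SE = (67.97−70)/1.2005 = -1.6910
p-value (two-sided) = 0.09084
→ bracket: 0.05<=p<0.10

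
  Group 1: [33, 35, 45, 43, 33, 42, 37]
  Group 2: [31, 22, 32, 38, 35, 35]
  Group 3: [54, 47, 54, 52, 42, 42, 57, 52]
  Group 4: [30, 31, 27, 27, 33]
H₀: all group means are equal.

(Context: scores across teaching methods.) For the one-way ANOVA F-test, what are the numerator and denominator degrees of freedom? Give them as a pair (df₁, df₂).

k = 4 groups, N = 26 total
df = (k−1, N−k) = (4−1, 26−4) = (3, 22)

degrees of freedom = [3, 22]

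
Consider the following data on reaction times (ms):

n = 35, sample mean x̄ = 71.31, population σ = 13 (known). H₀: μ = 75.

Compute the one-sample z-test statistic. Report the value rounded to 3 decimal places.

SE = σ/√n = 13/√35 = 2.1974
z = (x̄−μ₀)/SE = (71.31−75)/2.1974 = -1.6793

test statistic = -1.679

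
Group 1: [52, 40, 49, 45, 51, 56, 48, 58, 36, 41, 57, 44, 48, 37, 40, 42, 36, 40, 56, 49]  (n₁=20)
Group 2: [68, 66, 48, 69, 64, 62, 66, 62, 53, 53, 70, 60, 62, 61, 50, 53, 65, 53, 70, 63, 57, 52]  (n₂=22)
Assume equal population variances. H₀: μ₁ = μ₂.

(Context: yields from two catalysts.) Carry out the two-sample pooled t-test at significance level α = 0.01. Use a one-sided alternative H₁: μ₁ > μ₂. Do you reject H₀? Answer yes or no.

x̄₁=46.250, s₁=7.203, n₁=20
x̄₂=60.318, s₂=6.869, n₂=22
s_p² = [19·7.203² + 21·6.869²]/40 = 49.4131
SE = √(s_p²·(1/20+1/22)) = 2.1718
t = (46.250−60.318)/2.1718 = -6.4777
df = 40
p-value (one-sided, H₁ greater) = 1.00000
At α=0.01: p ≥ α → fail to reject H₀

reject H₀: no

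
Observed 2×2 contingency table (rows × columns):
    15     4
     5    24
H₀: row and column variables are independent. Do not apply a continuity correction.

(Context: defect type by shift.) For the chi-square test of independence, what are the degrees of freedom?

df = (r−1)(c−1) = (2−1)·(2−1) = 1

degrees of freedom = 1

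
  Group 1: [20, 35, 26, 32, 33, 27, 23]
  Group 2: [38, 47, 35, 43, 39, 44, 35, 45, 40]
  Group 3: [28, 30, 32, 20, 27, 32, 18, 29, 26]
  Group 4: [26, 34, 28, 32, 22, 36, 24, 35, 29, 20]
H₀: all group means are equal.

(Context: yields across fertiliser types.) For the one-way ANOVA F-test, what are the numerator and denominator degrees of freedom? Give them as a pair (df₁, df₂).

degrees of freedom = [3, 31]

k = 4 groups, N = 35 total
df = (k−1, N−k) = (4−1, 35−4) = (3, 31)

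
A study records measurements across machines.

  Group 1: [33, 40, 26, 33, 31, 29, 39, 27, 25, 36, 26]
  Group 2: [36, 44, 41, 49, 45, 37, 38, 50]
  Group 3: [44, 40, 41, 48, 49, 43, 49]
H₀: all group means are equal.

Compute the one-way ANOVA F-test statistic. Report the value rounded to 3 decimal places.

Group means [31.36, 42.50, 44.86], grand mean 38.423
SSB = Σnᵢ(x̄ᵢ−x̄)² = 970.944; SSW = ΣΣ(x−x̄ᵢ)² = 571.403
MSB = 970.944/2 = 485.4718; MSW = 571.403/23 = 24.8436
F = MSB/MSW = 19.5411
df = (2, 23)

test statistic = 19.541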